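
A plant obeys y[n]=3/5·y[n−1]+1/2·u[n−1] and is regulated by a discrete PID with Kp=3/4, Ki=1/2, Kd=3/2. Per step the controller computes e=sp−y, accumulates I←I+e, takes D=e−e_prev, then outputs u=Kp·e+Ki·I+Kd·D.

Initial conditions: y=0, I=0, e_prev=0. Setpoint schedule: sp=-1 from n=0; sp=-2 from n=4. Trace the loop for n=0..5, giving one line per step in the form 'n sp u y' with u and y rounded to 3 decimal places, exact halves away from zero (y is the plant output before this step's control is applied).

(exact arithmetic carried between steps; '≈' marks a value shown rounded to 6 d.p. or computed from one; I and e_prev carry over from the previous line; the table rounds u and y to 3 d.p., halves away from zero)
n=0: y=0, sp=-1, e=sp−y=-1; I=-1, D=e−e_prev=-1; u=3/4·(-1)+1/2·(-1)+3/2·(-1)=-2.75; next y=3/5·0+1/2·(-2.75)=-1.375
n=1: y=-1.375, sp=-1, e=sp−y=0.375; I=-0.625, D=e−e_prev=1.375; u=3/4·0.375+1/2·(-0.625)+3/2·1.375=2.03125; next y=3/5·(-1.375)+1/2·2.03125=0.190625
n=2: y=0.190625, sp=-1, e=sp−y=-1.190625; I=-1.815625, D=e−e_prev=-1.565625; u=3/4·(-1.190625)+1/2·(-1.815625)+3/2·(-1.565625)≈-4.149219; next y=3/5·0.190625+1/2·(-4.149219)≈-1.960234
n=3: y≈-1.960234, sp=-1, e=sp−y≈0.960234; I≈-0.855391, D=e−e_prev≈2.150859; u=3/4·0.960234+1/2·(-0.855391)+3/2·2.150859≈3.518770; next y=3/5·(-1.960234)+1/2·3.518770≈0.583244
n=4: y≈0.583244, sp=-2, e=sp−y≈-2.583244; I≈-3.438635, D=e−e_prev≈-3.543479; u=3/4·(-2.583244)+1/2·(-3.438635)+3/2·(-3.543479)≈-8.971968; next y=3/5·0.583244+1/2·(-8.971968)≈-4.136038
n=5: y≈-4.136038, sp=-2, e=sp−y≈2.136038; I≈-1.302597, D=e−e_prev≈4.719282; u=3/4·2.136038+1/2·(-1.302597)+3/2·4.719282≈8.029652; next y=3/5·(-4.136038)+1/2·8.029652≈1.533204

0 -1 -2.750 0.000
1 -1 2.031 -1.375
2 -1 -4.149 0.191
3 -1 3.519 -1.960
4 -2 -8.972 0.583
5 -2 8.030 -4.136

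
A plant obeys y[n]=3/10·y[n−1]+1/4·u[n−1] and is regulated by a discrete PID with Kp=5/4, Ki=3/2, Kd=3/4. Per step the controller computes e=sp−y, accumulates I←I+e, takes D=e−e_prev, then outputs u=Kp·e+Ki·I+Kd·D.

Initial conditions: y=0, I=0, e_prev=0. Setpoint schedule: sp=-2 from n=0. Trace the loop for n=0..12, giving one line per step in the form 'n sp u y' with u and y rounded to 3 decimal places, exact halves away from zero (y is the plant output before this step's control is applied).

0 -2 -7.000 0.000
1 -2 -2.375 -1.750
2 -2 -6.272 -1.119
3 -2 -4.373 -1.904
4 -2 -5.944 -1.664
5 -2 -5.145 -1.985
6 -2 -5.770 -1.882
7 -2 -5.431 -2.007
8 -2 -5.679 -1.960
9 -2 -5.537 -2.008
10 -2 -5.635 -1.986
11 -2 -5.576 -2.005
12 -2 -5.615 -1.995

(exact arithmetic carried between steps; '≈' marks a value shown rounded to 6 d.p. or computed from one; I and e_prev carry over from the previous line; the table rounds u and y to 3 d.p., halves away from zero)
n=0: y=0, sp=-2, e=sp−y=-2; I=-2, D=e−e_prev=-2; u=5/4·(-2)+3/2·(-2)+3/4·(-2)=-7; next y=3/10·0+1/4·(-7)=-1.75
n=1: y=-1.75, sp=-2, e=sp−y=-0.25; I=-2.25, D=e−e_prev=1.75; u=5/4·(-0.25)+3/2·(-2.25)+3/4·1.75=-2.375; next y=3/10·(-1.75)+1/4·(-2.375)=-1.11875
n=2: y=-1.11875, sp=-2, e=sp−y=-0.88125; I=-3.13125, D=e−e_prev=-0.63125; u=5/4·(-0.88125)+3/2·(-3.13125)+3/4·(-0.63125)=-6.271875; next y=3/10·(-1.11875)+1/4·(-6.271875)≈-1.903594
n=3: y≈-1.903594, sp=-2, e=sp−y≈-0.096406; I≈-3.227656, D=e−e_prev≈0.784844; u=5/4·(-0.096406)+3/2·(-3.227656)+3/4·0.784844≈-4.373359; next y=3/10·(-1.903594)+1/4·(-4.373359)≈-1.664418
n=4: y≈-1.664418, sp=-2, e=sp−y≈-0.335582; I≈-3.563238, D=e−e_prev≈-0.239176; u=5/4·(-0.335582)+3/2·(-3.563238)+3/4·(-0.239176)≈-5.943717; next y=3/10·(-1.664418)+1/4·(-5.943717)≈-1.985255
n=5: y≈-1.985255, sp=-2, e=sp−y≈-0.014745; I≈-3.577984, D=e−e_prev≈0.320837; u=5/4·(-0.014745)+3/2·(-3.577984)+3/4·0.320837≈-5.144780; next y=3/10·(-1.985255)+1/4·(-5.144780)≈-1.881771
n=6: y≈-1.881771, sp=-2, e=sp−y≈-0.118229; I≈-3.696212, D=e−e_prev≈-0.103483; u=5/4·(-0.118229)+3/2·(-3.696212)+3/4·(-0.103483)≈-5.769717; next y=3/10·(-1.881771)+1/4·(-5.769717)≈-2.006961
n=7: y≈-2.006961, sp=-2, e=sp−y≈0.006961; I≈-3.689252, D=e−e_prev≈0.125189; u=5/4·0.006961+3/2·(-3.689252)+3/4·0.125189≈-5.431285; next y=3/10·(-2.006961)+1/4·(-5.431285)≈-1.959909
n=8: y≈-1.959909, sp=-2, e=sp−y≈-0.040091; I≈-3.729342, D=e−e_prev≈-0.047051; u=5/4·(-0.040091)+3/2·(-3.729342)+3/4·(-0.047051)≈-5.679415; next y=3/10·(-1.959909)+1/4·(-5.679415)≈-2.007827
n=9: y≈-2.007827, sp=-2, e=sp−y≈0.007827; I≈-3.721516, D=e−e_prev≈0.047917; u=5/4·0.007827+3/2·(-3.721516)+3/4·0.047917≈-5.536552; next y=3/10·(-2.007827)+1/4·(-5.536552)≈-1.986486
n=10: y≈-1.986486, sp=-2, e=sp−y≈-0.013514; I≈-3.735030, D=e−e_prev≈-0.021341; u=5/4·(-0.013514)+3/2·(-3.735030)+3/4·(-0.021341)≈-5.635442; next y=3/10·(-1.986486)+1/4·(-5.635442)≈-2.004806
n=11: y≈-2.004806, sp=-2, e=sp−y≈0.004806; I≈-3.730223, D=e−e_prev≈0.018320; u=5/4·0.004806+3/2·(-3.730223)+3/4·0.018320≈-5.575587; next y=3/10·(-2.004806)+1/4·(-5.575587)≈-1.995339
n=12: y≈-1.995339, sp=-2, e=sp−y≈-0.004661; I≈-3.734885, D=e−e_prev≈-0.009468; u=5/4·(-0.004661)+3/2·(-3.734885)+3/4·(-0.009468)≈-5.615255; next y=3/10·(-1.995339)+1/4·(-5.615255)≈-2.002415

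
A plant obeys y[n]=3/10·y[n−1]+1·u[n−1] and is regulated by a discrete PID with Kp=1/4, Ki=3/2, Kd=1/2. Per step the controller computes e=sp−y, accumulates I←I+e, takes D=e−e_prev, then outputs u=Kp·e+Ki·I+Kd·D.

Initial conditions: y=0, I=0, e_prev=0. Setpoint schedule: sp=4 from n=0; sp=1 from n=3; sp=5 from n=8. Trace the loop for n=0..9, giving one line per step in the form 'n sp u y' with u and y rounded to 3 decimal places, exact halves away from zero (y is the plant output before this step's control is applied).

0 4 9.000 0.000
1 4 -7.250 9.000
2 4 20.238 -4.550
3 1 -33.163 18.873
4 1 57.581 -27.501
5 1 -95.725 49.330
6 1 163.272 -80.926
7 1 -273.788 138.994
8 5 473.120 -232.090
9 5 -788.848 403.493

(exact arithmetic carried between steps; '≈' marks a value shown rounded to 6 d.p. or computed from one; I and e_prev carry over from the previous line; the table rounds u and y to 3 d.p., halves away from zero)
n=0: y=0, sp=4, e=sp−y=4; I=4, D=e−e_prev=4; u=1/4·4+3/2·4+1/2·4=9; next y=3/10·0+1·9=9
n=1: y=9, sp=4, e=sp−y=-5; I=-1, D=e−e_prev=-9; u=1/4·(-5)+3/2·(-1)+1/2·(-9)=-7.25; next y=3/10·9+1·(-7.25)=-4.55
n=2: y=-4.55, sp=4, e=sp−y=8.55; I=7.55, D=e−e_prev=13.55; u=1/4·8.55+3/2·7.55+1/2·13.55=20.2375; next y=3/10·(-4.55)+1·20.2375=18.8725
n=3: y=18.8725, sp=1, e=sp−y=-17.8725; I=-10.3225, D=e−e_prev=-26.4225; u=1/4·(-17.8725)+3/2·(-10.3225)+1/2·(-26.4225)=-33.163125; next y=3/10·18.8725+1·(-33.163125)=-27.501375
n=4: y=-27.501375, sp=1, e=sp−y=28.501375; I=18.178875, D=e−e_prev=46.373875; u=1/4·28.501375+3/2·18.178875+1/2·46.373875≈57.580594; next y=3/10·(-27.501375)+1·57.580594≈49.330181
n=5: y≈49.330181, sp=1, e=sp−y≈-48.330181; I≈-30.151306, D=e−e_prev≈-76.831556; u=1/4·(-48.330181)+3/2·(-30.151306)+1/2·(-76.831556)≈-95.725283; next y=3/10·49.330181+1·(-95.725283)≈-80.926228
n=6: y≈-80.926228, sp=1, e=sp−y≈81.926228; I≈51.774922, D=e−e_prev≈130.256410; u=1/4·81.926228+3/2·51.774922+1/2·130.256410≈163.272145; next y=3/10·(-80.926228)+1·163.272145≈138.994277
n=7: y≈138.994277, sp=1, e=sp−y≈-137.994277; I≈-86.219355, D=e−e_prev≈-219.920505; u=1/4·(-137.994277)+3/2·(-86.219355)+1/2·(-219.920505)≈-273.787854; next y=3/10·138.994277+1·(-273.787854)≈-232.089571
n=8: y≈-232.089571, sp=5, e=sp−y≈237.089571; I≈150.870216, D=e−e_prev≈375.083847; u=1/4·237.089571+3/2·150.870216+1/2·375.083847≈473.119640; next y=3/10·(-232.089571)+1·473.119640≈403.492769
n=9: y≈403.492769, sp=5, e=sp−y≈-398.492769; I≈-247.622553, D=e−e_prev≈-635.582340; u=1/4·(-398.492769)+3/2·(-247.622553)+1/2·(-635.582340)≈-788.848192; next y=3/10·403.492769+1·(-788.848192)≈-667.800361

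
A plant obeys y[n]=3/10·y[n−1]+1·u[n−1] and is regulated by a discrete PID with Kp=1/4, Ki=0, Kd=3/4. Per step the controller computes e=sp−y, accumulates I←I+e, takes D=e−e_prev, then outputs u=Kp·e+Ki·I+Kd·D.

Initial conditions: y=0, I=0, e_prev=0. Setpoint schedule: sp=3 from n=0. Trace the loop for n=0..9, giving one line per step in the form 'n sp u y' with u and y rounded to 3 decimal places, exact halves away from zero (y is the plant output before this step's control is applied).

0 3 3.000 0.000
1 3 -2.250 3.000
2 3 4.350 -1.350
3 3 -4.208 3.945
4 3 6.733 -3.024
5 3 -7.344 5.826
6 3 10.715 -5.596
7 3 -12.483 9.036
8 3 17.300 -9.772
9 3 -20.947 14.368

(exact arithmetic carried between steps; '≈' marks a value shown rounded to 6 d.p. or computed from one; I and e_prev carry over from the previous line; the table rounds u and y to 3 d.p., halves away from zero)
n=0: y=0, sp=3, e=sp−y=3; I=3, D=e−e_prev=3; u=1/4·3+0·3+3/4·3=3; next y=3/10·0+1·3=3
n=1: y=3, sp=3, e=sp−y=0; I=3, D=e−e_prev=-3; u=1/4·0+0·3+3/4·(-3)=-2.25; next y=3/10·3+1·(-2.25)=-1.35
n=2: y=-1.35, sp=3, e=sp−y=4.35; I=7.35, D=e−e_prev=4.35; u=1/4·4.35+0·7.35+3/4·4.35=4.35; next y=3/10·(-1.35)+1·4.35=3.945
n=3: y=3.945, sp=3, e=sp−y=-0.945; I=6.405, D=e−e_prev=-5.295; u=1/4·(-0.945)+0·6.405+3/4·(-5.295)=-4.2075; next y=3/10·3.945+1·(-4.2075)=-3.024
n=4: y=-3.024, sp=3, e=sp−y=6.024; I=12.429, D=e−e_prev=6.969; u=1/4·6.024+0·12.429+3/4·6.969=6.73275; next y=3/10·(-3.024)+1·6.73275=5.82555
n=5: y=5.82555, sp=3, e=sp−y=-2.82555; I=9.60345, D=e−e_prev=-8.84955; u=1/4·(-2.82555)+0·9.60345+3/4·(-8.84955)=-7.34355; next y=3/10·5.82555+1·(-7.34355)=-5.595885
n=6: y=-5.595885, sp=3, e=sp−y=8.595885; I=18.199335, D=e−e_prev=11.421435; u=1/4·8.595885+0·18.199335+3/4·11.421435≈10.715048; next y=3/10·(-5.595885)+1·10.715048≈9.036282
n=7: y=9.036282, sp=3, e=sp−y=-6.036282; I=12.163053, D=e−e_prev=-14.632167; u=1/4·(-6.036282)+0·12.163053+3/4·(-14.632167)≈-12.483196; next y=3/10·9.036282+1·(-12.483196)≈-9.772311
n=8: y≈-9.772311, sp=3, e=sp−y≈12.772311; I≈24.935364, D=e−e_prev≈18.808593; u=1/4·12.772311+0·24.935364+3/4·18.808593≈17.299523; next y=3/10·(-9.772311)+1·17.299523≈14.367829
n=9: y≈14.367829, sp=3, e=sp−y≈-11.367829; I≈13.567535, D=e−e_prev≈-24.140140; u=1/4·(-11.367829)+0·13.567535+3/4·(-24.140140)≈-20.947063; next y=3/10·14.367829+1·(-20.947063)≈-16.636714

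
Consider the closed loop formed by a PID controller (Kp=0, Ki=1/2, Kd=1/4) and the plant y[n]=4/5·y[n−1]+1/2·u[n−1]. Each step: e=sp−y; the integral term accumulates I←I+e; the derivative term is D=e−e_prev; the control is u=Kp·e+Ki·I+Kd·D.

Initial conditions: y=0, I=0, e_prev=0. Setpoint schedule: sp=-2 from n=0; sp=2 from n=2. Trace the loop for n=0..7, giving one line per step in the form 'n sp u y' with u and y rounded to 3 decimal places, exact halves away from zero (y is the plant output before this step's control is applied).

0 -2 -1.500 0.000
1 -2 -1.438 -0.750
2 2 1.177 -1.319
3 2 1.055 -0.467
4 2 2.036 0.154
5 2 2.374 1.141
6 2 2.331 2.100
7 2 1.962 2.845

(exact arithmetic carried between steps; '≈' marks a value shown rounded to 6 d.p. or computed from one; I and e_prev carry over from the previous line; the table rounds u and y to 3 d.p., halves away from zero)
n=0: y=0, sp=-2, e=sp−y=-2; I=-2, D=e−e_prev=-2; u=0·(-2)+1/2·(-2)+1/4·(-2)=-1.5; next y=4/5·0+1/2·(-1.5)=-0.75
n=1: y=-0.75, sp=-2, e=sp−y=-1.25; I=-3.25, D=e−e_prev=0.75; u=0·(-1.25)+1/2·(-3.25)+1/4·0.75=-1.4375; next y=4/5·(-0.75)+1/2·(-1.4375)=-1.31875
n=2: y=-1.31875, sp=2, e=sp−y=3.31875; I=0.06875, D=e−e_prev=4.56875; u=0·3.31875+1/2·0.06875+1/4·4.56875≈1.176563; next y=4/5·(-1.31875)+1/2·1.176563≈-0.466719
n=3: y≈-0.466719, sp=2, e=sp−y≈2.466719; I≈2.535469, D=e−e_prev≈-0.852031; u=0·2.466719+1/2·2.535469+1/4·(-0.852031)≈1.054727; next y=4/5·(-0.466719)+1/2·1.054727≈0.153988
n=4: y≈0.153988, sp=2, e=sp−y≈1.846012; I≈4.381480, D=e−e_prev≈-0.620707; u=0·1.846012+1/2·4.381480+1/4·(-0.620707)≈2.035563; next y=4/5·0.153988+1/2·2.035563≈1.140972
n=5: y≈1.140972, sp=2, e=sp−y≈0.859028; I≈5.240508, D=e−e_prev≈-0.986984; u=0·0.859028+1/2·5.240508+1/4·(-0.986984)≈2.373508; next y=4/5·1.140972+1/2·2.373508≈2.099532
n=6: y≈2.099532, sp=2, e=sp−y≈-0.099532; I≈5.140976, D=e−e_prev≈-0.958560; u=0·(-0.099532)+1/2·5.140976+1/4·(-0.958560)≈2.330848; next y=4/5·2.099532+1/2·2.330848≈2.845050
n=7: y≈2.845050, sp=2, e=sp−y≈-0.845050; I≈4.295927, D=e−e_prev≈-0.745518; u=0·(-0.845050)+1/2·4.295927+1/4·(-0.745518)≈1.961584; next y=4/5·2.845050+1/2·1.961584≈3.256832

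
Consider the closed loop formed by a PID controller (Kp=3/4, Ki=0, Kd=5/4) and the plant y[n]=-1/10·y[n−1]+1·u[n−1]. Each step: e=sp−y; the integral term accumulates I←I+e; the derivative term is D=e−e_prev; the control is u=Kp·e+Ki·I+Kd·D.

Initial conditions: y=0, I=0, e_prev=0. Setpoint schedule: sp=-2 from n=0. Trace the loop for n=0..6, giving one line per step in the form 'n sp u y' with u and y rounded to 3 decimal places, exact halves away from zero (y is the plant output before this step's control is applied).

0 -2 -4.000 0.000
1 -2 6.500 -4.000
2 -2 -20.300 6.900
3 -2 49.105 -20.990
4 -2 -130.146 51.204
5 -2 333.037 -135.266
6 -2 -863.709 346.563

(exact arithmetic carried between steps; '≈' marks a value shown rounded to 6 d.p. or computed from one; I and e_prev carry over from the previous line; the table rounds u and y to 3 d.p., halves away from zero)
n=0: y=0, sp=-2, e=sp−y=-2; I=-2, D=e−e_prev=-2; u=3/4·(-2)+0·(-2)+5/4·(-2)=-4; next y=-1/10·0+1·(-4)=-4
n=1: y=-4, sp=-2, e=sp−y=2; I=0, D=e−e_prev=4; u=3/4·2+0·0+5/4·4=6.5; next y=-1/10·(-4)+1·6.5=6.9
n=2: y=6.9, sp=-2, e=sp−y=-8.9; I=-8.9, D=e−e_prev=-10.9; u=3/4·(-8.9)+0·(-8.9)+5/4·(-10.9)=-20.3; next y=-1/10·6.9+1·(-20.3)=-20.99
n=3: y=-20.99, sp=-2, e=sp−y=18.99; I=10.09, D=e−e_prev=27.89; u=3/4·18.99+0·10.09+5/4·27.89=49.105; next y=-1/10·(-20.99)+1·49.105=51.204
n=4: y=51.204, sp=-2, e=sp−y=-53.204; I=-43.114, D=e−e_prev=-72.194; u=3/4·(-53.204)+0·(-43.114)+5/4·(-72.194)=-130.1455; next y=-1/10·51.204+1·(-130.1455)=-135.2659
n=5: y=-135.2659, sp=-2, e=sp−y=133.2659; I=90.1519, D=e−e_prev=186.4699; u=3/4·133.2659+0·90.1519+5/4·186.4699=333.0368; next y=-1/10·(-135.2659)+1·333.0368=346.56339
n=6: y=346.56339, sp=-2, e=sp−y=-348.56339; I=-258.41149, D=e−e_prev=-481.82929; u=3/4·(-348.56339)+0·(-258.41149)+5/4·(-481.82929)=-863.709155; next y=-1/10·346.56339+1·(-863.709155)=-898.365494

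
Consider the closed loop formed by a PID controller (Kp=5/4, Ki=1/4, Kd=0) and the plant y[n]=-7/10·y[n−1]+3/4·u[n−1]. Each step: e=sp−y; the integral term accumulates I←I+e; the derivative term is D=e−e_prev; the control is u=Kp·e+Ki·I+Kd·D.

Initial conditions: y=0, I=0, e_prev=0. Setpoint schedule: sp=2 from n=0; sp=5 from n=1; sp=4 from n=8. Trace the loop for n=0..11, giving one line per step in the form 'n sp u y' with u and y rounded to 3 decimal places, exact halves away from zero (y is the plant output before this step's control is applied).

0 2 3.000 0.000
1 5 4.625 2.250
2 5 5.847 1.894
3 5 4.875 3.060
4 5 7.678 1.514
5 5 3.773 4.698
6 5 11.584 -0.459
7 5 -1.253 9.009
8 4 20.627 -7.246
9 4 -18.244 20.543
10 4 50.528 -28.063
11 4 -69.860 57.540

(exact arithmetic carried between steps; '≈' marks a value shown rounded to 6 d.p. or computed from one; I and e_prev carry over from the previous line; the table rounds u and y to 3 d.p., halves away from zero)
n=0: y=0, sp=2, e=sp−y=2; I=2, D=e−e_prev=2; u=5/4·2+1/4·2+0·2=3; next y=-7/10·0+3/4·3=2.25
n=1: y=2.25, sp=5, e=sp−y=2.75; I=4.75, D=e−e_prev=0.75; u=5/4·2.75+1/4·4.75+0·0.75=4.625; next y=-7/10·2.25+3/4·4.625=1.89375
n=2: y=1.89375, sp=5, e=sp−y=3.10625; I=7.85625, D=e−e_prev=0.35625; u=5/4·3.10625+1/4·7.85625+0·0.35625=5.846875; next y=-7/10·1.89375+3/4·5.846875≈3.059531
n=3: y≈3.059531, sp=5, e=sp−y≈1.940469; I≈9.796719, D=e−e_prev≈-1.165781; u=5/4·1.940469+1/4·9.796719+0·(-1.165781)≈4.874766; next y=-7/10·3.059531+3/4·4.874766≈1.514402
n=4: y≈1.514402, sp=5, e=sp−y≈3.485598; I≈13.282316, D=e−e_prev≈1.545129; u=5/4·3.485598+1/4·13.282316+0·1.545129≈7.677576; next y=-7/10·1.514402+3/4·7.677576≈4.698100
n=5: y≈4.698100, sp=5, e=sp−y≈0.301900; I≈13.584216, D=e−e_prev≈-3.183698; u=5/4·0.301900+1/4·13.584216+0·(-3.183698)≈3.773428; next y=-7/10·4.698100+3/4·3.773428≈-0.458599
n=6: y≈-0.458599, sp=5, e=sp−y≈5.458599; I≈19.042815, D=e−e_prev≈5.156700; u=5/4·5.458599+1/4·19.042815+0·5.156700≈11.583953; next y=-7/10·(-0.458599)+3/4·11.583953≈9.008984
n=7: y≈9.008984, sp=5, e=sp−y≈-4.008984; I≈15.033831, D=e−e_prev≈-9.467583; u=5/4·(-4.008984)+1/4·15.033831+0·(-9.467583)≈-1.252772; next y=-7/10·9.008984+3/4·(-1.252772)≈-7.245868
n=8: y≈-7.245868, sp=4, e=sp−y≈11.245868; I≈26.279699, D=e−e_prev≈15.254851; u=5/4·11.245868+1/4·26.279699+0·15.254851≈20.627259; next y=-7/10·(-7.245868)+3/4·20.627259≈20.542552
n=9: y≈20.542552, sp=4, e=sp−y≈-16.542552; I≈9.737147, D=e−e_prev≈-27.788419; u=5/4·(-16.542552)+1/4·9.737147+0·(-27.788419)≈-18.243903; next y=-7/10·20.542552+3/4·(-18.243903)≈-28.062713
n=10: y≈-28.062713, sp=4, e=sp−y≈32.062713; I≈41.799860, D=e−e_prev≈48.605265; u=5/4·32.062713+1/4·41.799860+0·48.605265≈50.528357; next y=-7/10·(-28.062713)+3/4·50.528357≈57.540167
n=11: y≈57.540167, sp=4, e=sp−y≈-53.540167; I≈-11.740306, D=e−e_prev≈-85.602880; u=5/4·(-53.540167)+1/4·(-11.740306)+0·(-85.602880)≈-69.860285; next y=-7/10·57.540167+3/4·(-69.860285)≈-92.673331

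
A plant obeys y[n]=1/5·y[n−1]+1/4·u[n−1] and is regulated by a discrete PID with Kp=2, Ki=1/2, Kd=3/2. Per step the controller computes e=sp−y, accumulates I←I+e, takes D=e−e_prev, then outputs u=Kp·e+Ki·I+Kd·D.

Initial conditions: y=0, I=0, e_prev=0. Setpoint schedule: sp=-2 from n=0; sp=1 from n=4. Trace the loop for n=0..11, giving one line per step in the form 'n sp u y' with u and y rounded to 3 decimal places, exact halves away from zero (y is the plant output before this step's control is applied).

0 -2 -8.000 0.000
1 -2 2.000 -2.000
2 -2 -9.400 0.100
3 -2 2.420 -2.330
4 1 1.064 0.139
5 1 0.079 0.294
6 1 1.525 0.078
7 1 0.389 0.397
8 1 2.050 0.177
9 1 0.646 0.548
10 1 2.536 0.271
11 1 0.817 0.688

(exact arithmetic carried between steps; '≈' marks a value shown rounded to 6 d.p. or computed from one; I and e_prev carry over from the previous line; the table rounds u and y to 3 d.p., halves away from zero)
n=0: y=0, sp=-2, e=sp−y=-2; I=-2, D=e−e_prev=-2; u=2·(-2)+1/2·(-2)+3/2·(-2)=-8; next y=1/5·0+1/4·(-8)=-2
n=1: y=-2, sp=-2, e=sp−y=0; I=-2, D=e−e_prev=2; u=2·0+1/2·(-2)+3/2·2=2; next y=1/5·(-2)+1/4·2=0.1
n=2: y=0.1, sp=-2, e=sp−y=-2.1; I=-4.1, D=e−e_prev=-2.1; u=2·(-2.1)+1/2·(-4.1)+3/2·(-2.1)=-9.4; next y=1/5·0.1+1/4·(-9.4)=-2.33
n=3: y=-2.33, sp=-2, e=sp−y=0.33; I=-3.77, D=e−e_prev=2.43; u=2·0.33+1/2·(-3.77)+3/2·2.43=2.42; next y=1/5·(-2.33)+1/4·2.42=0.139
n=4: y=0.139, sp=1, e=sp−y=0.861; I=-2.909, D=e−e_prev=0.531; u=2·0.861+1/2·(-2.909)+3/2·0.531=1.064; next y=1/5·0.139+1/4·1.064=0.2938
n=5: y=0.2938, sp=1, e=sp−y=0.7062; I=-2.2028, D=e−e_prev=-0.1548; u=2·0.7062+1/2·(-2.2028)+3/2·(-0.1548)=0.0788; next y=1/5·0.2938+1/4·0.0788=0.07846
n=6: y=0.07846, sp=1, e=sp−y=0.92154; I=-1.28126, D=e−e_prev=0.21534; u=2·0.92154+1/2·(-1.28126)+3/2·0.21534=1.52546; next y=1/5·0.07846+1/4·1.52546=0.397057
n=7: y=0.397057, sp=1, e=sp−y=0.602943; I=-0.678317, D=e−e_prev=-0.318597; u=2·0.602943+1/2·(-0.678317)+3/2·(-0.318597)=0.388832; next y=1/5·0.397057+1/4·0.388832≈0.176619
n=8: y≈0.176619, sp=1, e=sp−y≈0.823381; I≈0.145064, D=e−e_prev≈0.220438; u=2·0.823381+1/2·0.145064+3/2·0.220438≈2.049949; next y=1/5·0.176619+1/4·2.049949≈0.547811
n=9: y≈0.547811, sp=1, e=sp−y≈0.452189; I≈0.597252, D=e−e_prev≈-0.371192; u=2·0.452189+1/2·0.597252+3/2·(-0.371192)≈0.646216; next y=1/5·0.547811+1/4·0.646216≈0.271116
n=10: y≈0.271116, sp=1, e=sp−y≈0.728884; I≈1.326136, D=e−e_prev≈0.276695; u=2·0.728884+1/2·1.326136+3/2·0.276695≈2.535878; next y=1/5·0.271116+1/4·2.535878≈0.688193
n=11: y≈0.688193, sp=1, e=sp−y≈0.311807; I≈1.637943, D=e−e_prev≈-0.417077; u=2·0.311807+1/2·1.637943+3/2·(-0.417077)≈0.816971; next y=1/5·0.688193+1/4·0.816971≈0.341881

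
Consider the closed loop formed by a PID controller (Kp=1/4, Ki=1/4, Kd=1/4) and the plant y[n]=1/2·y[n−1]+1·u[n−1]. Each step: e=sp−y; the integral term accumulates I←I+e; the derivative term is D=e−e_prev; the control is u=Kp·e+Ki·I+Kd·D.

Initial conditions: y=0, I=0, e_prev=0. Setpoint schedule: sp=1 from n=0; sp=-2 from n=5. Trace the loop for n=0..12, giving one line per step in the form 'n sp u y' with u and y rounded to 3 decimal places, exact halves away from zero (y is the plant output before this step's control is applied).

(exact arithmetic carried between steps; '≈' marks a value shown rounded to 6 d.p. or computed from one; I and e_prev carry over from the previous line; the table rounds u and y to 3 d.p., halves away from zero)
n=0: y=0, sp=1, e=sp−y=1; I=1, D=e−e_prev=1; u=1/4·1+1/4·1+1/4·1=0.75; next y=1/2·0+1·0.75=0.75
n=1: y=0.75, sp=1, e=sp−y=0.25; I=1.25, D=e−e_prev=-0.75; u=1/4·0.25+1/4·1.25+1/4·(-0.75)=0.1875; next y=1/2·0.75+1·0.1875=0.5625
n=2: y=0.5625, sp=1, e=sp−y=0.4375; I=1.6875, D=e−e_prev=0.1875; u=1/4·0.4375+1/4·1.6875+1/4·0.1875=0.578125; next y=1/2·0.5625+1·0.578125=0.859375
n=3: y=0.859375, sp=1, e=sp−y=0.140625; I=1.828125, D=e−e_prev=-0.296875; u=1/4·0.140625+1/4·1.828125+1/4·(-0.296875)≈0.417969; next y=1/2·0.859375+1·0.417969≈0.847656
n=4: y≈0.847656, sp=1, e=sp−y≈0.152344; I≈1.980469, D=e−e_prev≈0.011719; u=1/4·0.152344+1/4·1.980469+1/4·0.011719≈0.536133; next y=1/2·0.847656+1·0.536133≈0.959961
n=5: y≈0.959961, sp=-2, e=sp−y≈-2.959961; I≈-0.979492, D=e−e_prev≈-3.112305; u=1/4·(-2.959961)+1/4·(-0.979492)+1/4·(-3.112305)≈-1.762939; next y=1/2·0.959961+1·(-1.762939)≈-1.282959
n=6: y≈-1.282959, sp=-2, e=sp−y≈-0.717041; I≈-1.696533, D=e−e_prev≈2.242920; u=1/4·(-0.717041)+1/4·(-1.696533)+1/4·2.242920≈-0.042664; next y=1/2·(-1.282959)+1·(-0.042664)≈-0.684143
n=7: y≈-0.684143, sp=-2, e=sp−y≈-1.315857; I≈-3.012390, D=e−e_prev≈-0.598816; u=1/4·(-1.315857)+1/4·(-3.012390)+1/4·(-0.598816)≈-1.231766; next y=1/2·(-0.684143)+1·(-1.231766)≈-1.573837
n=8: y≈-1.573837, sp=-2, e=sp−y≈-0.426163; I≈-3.438553, D=e−e_prev≈0.889694; u=1/4·(-0.426163)+1/4·(-3.438553)+1/4·0.889694≈-0.743755; next y=1/2·(-1.573837)+1·(-0.743755)≈-1.530674
n=9: y≈-1.530674, sp=-2, e=sp−y≈-0.469326; I≈-3.907879, D=e−e_prev≈-0.043163; u=1/4·(-0.469326)+1/4·(-3.907879)+1/4·(-0.043163)≈-1.105092; next y=1/2·(-1.530674)+1·(-1.105092)≈-1.870429
n=10: y≈-1.870429, sp=-2, e=sp−y≈-0.129571; I≈-4.037450, D=e−e_prev≈0.339755; u=1/4·(-0.129571)+1/4·(-4.037450)+1/4·0.339755≈-0.956816; next y=1/2·(-1.870429)+1·(-0.956816)≈-1.892031
n=11: y≈-1.892031, sp=-2, e=sp−y≈-0.107969; I≈-4.145419, D=e−e_prev≈0.021602; u=1/4·(-0.107969)+1/4·(-4.145419)+1/4·0.021602≈-1.057947; next y=1/2·(-1.892031)+1·(-1.057947)≈-2.003962
n=12: y≈-2.003962, sp=-2, e=sp−y≈0.003962; I≈-4.141457, D=e−e_prev≈0.111931; u=1/4·0.003962+1/4·(-4.141457)+1/4·0.111931≈-1.006391; next y=1/2·(-2.003962)+1·(-1.006391)≈-2.008372

0 1 0.750 0.000
1 1 0.188 0.750
2 1 0.578 0.563
3 1 0.418 0.859
4 1 0.536 0.848
5 -2 -1.763 0.960
6 -2 -0.043 -1.283
7 -2 -1.232 -0.684
8 -2 -0.744 -1.574
9 -2 -1.105 -1.531
10 -2 -0.957 -1.870
11 -2 -1.058 -1.892
12 -2 -1.006 -2.004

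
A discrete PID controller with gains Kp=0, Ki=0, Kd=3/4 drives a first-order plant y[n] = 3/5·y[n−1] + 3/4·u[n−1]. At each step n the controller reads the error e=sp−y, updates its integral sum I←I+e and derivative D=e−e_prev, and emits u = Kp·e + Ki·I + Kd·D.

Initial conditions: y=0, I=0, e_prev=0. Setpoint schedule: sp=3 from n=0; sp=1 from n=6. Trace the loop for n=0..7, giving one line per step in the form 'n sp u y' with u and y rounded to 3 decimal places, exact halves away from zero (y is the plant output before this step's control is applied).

0 3 2.250 0.000
1 3 -1.266 1.688
2 3 1.218 0.063
3 3 -0.666 0.952
4 3 0.660 0.071
5 3 -0.350 0.538
6 1 -1.142 0.060
7 1 0.660 -0.820

(exact arithmetic carried between steps; '≈' marks a value shown rounded to 6 d.p. or computed from one; I and e_prev carry over from the previous line; the table rounds u and y to 3 d.p., halves away from zero)
n=0: y=0, sp=3, e=sp−y=3; I=3, D=e−e_prev=3; u=0·3+0·3+3/4·3=2.25; next y=3/5·0+3/4·2.25=1.6875
n=1: y=1.6875, sp=3, e=sp−y=1.3125; I=4.3125, D=e−e_prev=-1.6875; u=0·1.3125+0·4.3125+3/4·(-1.6875)=-1.265625; next y=3/5·1.6875+3/4·(-1.265625)≈0.063281
n=2: y≈0.063281, sp=3, e=sp−y≈2.936719; I≈7.249219, D=e−e_prev≈1.624219; u=0·2.936719+0·7.249219+3/4·1.624219≈1.218164; next y=3/5·0.063281+3/4·1.218164≈0.951592
n=3: y≈0.951592, sp=3, e=sp−y≈2.048408; I≈9.297627, D=e−e_prev≈-0.888311; u=0·2.048408+0·9.297627+3/4·(-0.888311)≈-0.666233; next y=3/5·0.951592+3/4·(-0.666233)≈0.071280
n=4: y≈0.071280, sp=3, e=sp−y≈2.928720; I≈12.226347, D=e−e_prev≈0.880311; u=0·2.928720+0·12.226347+3/4·0.880311≈0.660234; next y=3/5·0.071280+3/4·0.660234≈0.537943
n=5: y≈0.537943, sp=3, e=sp−y≈2.462057; I≈14.688403, D=e−e_prev≈-0.466663; u=0·2.462057+0·14.688403+3/4·(-0.466663)≈-0.349997; next y=3/5·0.537943+3/4·(-0.349997)≈0.060268
n=6: y≈0.060268, sp=1, e=sp−y≈0.939732; I≈15.628135, D=e−e_prev≈-1.522325; u=0·0.939732+0·15.628135+3/4·(-1.522325)≈-1.141744; next y=3/5·0.060268+3/4·(-1.141744)≈-0.820147
n=7: y≈-0.820147, sp=1, e=sp−y≈1.820147; I≈17.448282, D=e−e_prev≈0.880415; u=0·1.820147+0·17.448282+3/4·0.880415≈0.660311; next y=3/5·(-0.820147)+3/4·0.660311≈0.003145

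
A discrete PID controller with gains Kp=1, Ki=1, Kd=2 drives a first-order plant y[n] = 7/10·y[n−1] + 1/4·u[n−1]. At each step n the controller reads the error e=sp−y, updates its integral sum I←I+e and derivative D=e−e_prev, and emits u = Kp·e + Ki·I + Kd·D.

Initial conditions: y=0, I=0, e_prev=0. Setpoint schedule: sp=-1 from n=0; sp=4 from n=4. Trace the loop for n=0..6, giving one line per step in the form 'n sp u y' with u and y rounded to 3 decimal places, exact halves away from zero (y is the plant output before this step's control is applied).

0 -1 -4.000 0.000
1 -1 1.000 -1.000
2 -1 -3.200 -0.450
3 -1 0.010 -1.115
4 4 17.447 -0.778
5 4 -5.482 3.817
6 4 13.954 1.302

(exact arithmetic carried between steps; '≈' marks a value shown rounded to 6 d.p. or computed from one; I and e_prev carry over from the previous line; the table rounds u and y to 3 d.p., halves away from zero)
n=0: y=0, sp=-1, e=sp−y=-1; I=-1, D=e−e_prev=-1; u=1·(-1)+1·(-1)+2·(-1)=-4; next y=7/10·0+1/4·(-4)=-1
n=1: y=-1, sp=-1, e=sp−y=0; I=-1, D=e−e_prev=1; u=1·0+1·(-1)+2·1=1; next y=7/10·(-1)+1/4·1=-0.45
n=2: y=-0.45, sp=-1, e=sp−y=-0.55; I=-1.55, D=e−e_prev=-0.55; u=1·(-0.55)+1·(-1.55)+2·(-0.55)=-3.2; next y=7/10·(-0.45)+1/4·(-3.2)=-1.115
n=3: y=-1.115, sp=-1, e=sp−y=0.115; I=-1.435, D=e−e_prev=0.665; u=1·0.115+1·(-1.435)+2·0.665=0.01; next y=7/10·(-1.115)+1/4·0.01=-0.778
n=4: y=-0.778, sp=4, e=sp−y=4.778; I=3.343, D=e−e_prev=4.663; u=1·4.778+1·3.343+2·4.663=17.447; next y=7/10·(-0.778)+1/4·17.447=3.81715
n=5: y=3.81715, sp=4, e=sp−y=0.18285; I=3.52585, D=e−e_prev=-4.59515; u=1·0.18285+1·3.52585+2·(-4.59515)=-5.4816; next y=7/10·3.81715+1/4·(-5.4816)=1.301605
n=6: y=1.301605, sp=4, e=sp−y=2.698395; I=6.224245, D=e−e_prev=2.515545; u=1·2.698395+1·6.224245+2·2.515545=13.95373; next y=7/10·1.301605+1/4·13.95373=4.399556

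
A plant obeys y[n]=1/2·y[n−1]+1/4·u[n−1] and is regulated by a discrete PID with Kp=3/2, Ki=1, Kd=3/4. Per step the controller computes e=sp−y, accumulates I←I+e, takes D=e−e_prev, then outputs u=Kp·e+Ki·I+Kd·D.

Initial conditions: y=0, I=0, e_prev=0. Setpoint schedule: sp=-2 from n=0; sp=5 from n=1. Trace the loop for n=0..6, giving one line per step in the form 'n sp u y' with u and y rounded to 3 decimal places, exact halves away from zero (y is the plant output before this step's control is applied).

0 -2 -6.500 0.000
1 5 21.031 -1.625
2 5 1.459 4.445
3 5 12.605 2.587
4 5 7.587 4.445
5 5 10.594 4.119
6 5 9.317 4.708

(exact arithmetic carried between steps; '≈' marks a value shown rounded to 6 d.p. or computed from one; I and e_prev carry over from the previous line; the table rounds u and y to 3 d.p., halves away from zero)
n=0: y=0, sp=-2, e=sp−y=-2; I=-2, D=e−e_prev=-2; u=3/2·(-2)+1·(-2)+3/4·(-2)=-6.5; next y=1/2·0+1/4·(-6.5)=-1.625
n=1: y=-1.625, sp=5, e=sp−y=6.625; I=4.625, D=e−e_prev=8.625; u=3/2·6.625+1·4.625+3/4·8.625=21.03125; next y=1/2·(-1.625)+1/4·21.03125≈4.445313
n=2: y≈4.445313, sp=5, e=sp−y≈0.554688; I≈5.179688, D=e−e_prev≈-6.070313; u=3/2·0.554688+1·5.179688+3/4·(-6.070313)≈1.458984; next y=1/2·4.445313+1/4·1.458984≈2.587402
n=3: y≈2.587402, sp=5, e=sp−y≈2.412598; I≈7.592285, D=e−e_prev≈1.857910; u=3/2·2.412598+1·7.592285+3/4·1.857910≈12.604614; next y=1/2·2.587402+1/4·12.604614≈4.444855
n=4: y≈4.444855, sp=5, e=sp−y≈0.555145; I≈8.147430, D=e−e_prev≈-1.857452; u=3/2·0.555145+1·8.147430+3/4·(-1.857452)≈7.587059; next y=1/2·4.444855+1/4·7.587059≈4.119192
n=5: y≈4.119192, sp=5, e=sp−y≈0.880808; I≈9.028238, D=e−e_prev≈0.325663; u=3/2·0.880808+1·9.028238+3/4·0.325663≈10.593697; next y=1/2·4.119192+1/4·10.593697≈4.708020
n=6: y≈4.708020, sp=5, e=sp−y≈0.291980; I≈9.320218, D=e−e_prev≈-0.588828; u=3/2·0.291980+1·9.320218+3/4·(-0.588828)≈9.316566; next y=1/2·4.708020+1/4·9.316566≈4.683152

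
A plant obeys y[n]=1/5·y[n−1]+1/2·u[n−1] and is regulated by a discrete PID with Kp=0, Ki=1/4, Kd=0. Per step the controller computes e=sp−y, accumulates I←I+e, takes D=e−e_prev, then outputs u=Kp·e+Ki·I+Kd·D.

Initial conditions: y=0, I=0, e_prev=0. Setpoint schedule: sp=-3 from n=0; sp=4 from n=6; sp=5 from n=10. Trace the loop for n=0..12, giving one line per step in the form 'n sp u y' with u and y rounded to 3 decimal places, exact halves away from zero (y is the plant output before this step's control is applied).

0 -3 -0.750 0.000
1 -3 -1.406 -0.375
2 -3 -1.962 -0.778
3 -3 -2.428 -1.136
4 -3 -2.817 -1.441
5 -3 -3.143 -1.697
6 4 -1.665 -1.911
7 4 -0.362 -1.215
8 4 0.744 -0.424
9 4 1.672 0.287
10 5 2.699 0.894
11 5 3.567 1.528
12 5 4.295 2.089

(exact arithmetic carried between steps; '≈' marks a value shown rounded to 6 d.p. or computed from one; I and e_prev carry over from the previous line; the table rounds u and y to 3 d.p., halves away from zero)
n=0: y=0, sp=-3, e=sp−y=-3; I=-3, D=e−e_prev=-3; u=0·(-3)+1/4·(-3)+0·(-3)=-0.75; next y=1/5·0+1/2·(-0.75)=-0.375
n=1: y=-0.375, sp=-3, e=sp−y=-2.625; I=-5.625, D=e−e_prev=0.375; u=0·(-2.625)+1/4·(-5.625)+0·0.375=-1.40625; next y=1/5·(-0.375)+1/2·(-1.40625)=-0.778125
n=2: y=-0.778125, sp=-3, e=sp−y=-2.221875; I=-7.846875, D=e−e_prev=0.403125; u=0·(-2.221875)+1/4·(-7.846875)+0·0.403125≈-1.961719; next y=1/5·(-0.778125)+1/2·(-1.961719)≈-1.136484
n=3: y≈-1.136484, sp=-3, e=sp−y≈-1.863516; I≈-9.710391, D=e−e_prev≈0.358359; u=0·(-1.863516)+1/4·(-9.710391)+0·0.358359≈-2.427598; next y=1/5·(-1.136484)+1/2·(-2.427598)≈-1.441096
n=4: y≈-1.441096, sp=-3, e=sp−y≈-1.558904; I≈-11.269295, D=e−e_prev≈0.304611; u=0·(-1.558904)+1/4·(-11.269295)+0·0.304611≈-2.817324; next y=1/5·(-1.441096)+1/2·(-2.817324)≈-1.696881
n=5: y≈-1.696881, sp=-3, e=sp−y≈-1.303119; I≈-12.572414, D=e−e_prev≈0.255785; u=0·(-1.303119)+1/4·(-12.572414)+0·0.255785≈-3.143103; next y=1/5·(-1.696881)+1/2·(-3.143103)≈-1.910928
n=6: y≈-1.910928, sp=4, e=sp−y≈5.910928; I≈-6.661486, D=e−e_prev≈7.214047; u=0·5.910928+1/4·(-6.661486)+0·7.214047≈-1.665371; next y=1/5·(-1.910928)+1/2·(-1.665371)≈-1.214871
n=7: y≈-1.214871, sp=4, e=sp−y≈5.214871; I≈-1.446615, D=e−e_prev≈-0.696057; u=0·5.214871+1/4·(-1.446615)+0·(-0.696057)≈-0.361654; next y=1/5·(-1.214871)+1/2·(-0.361654)≈-0.423801
n=8: y≈-0.423801, sp=4, e=sp−y≈4.423801; I≈2.977186, D=e−e_prev≈-0.791070; u=0·4.423801+1/4·2.977186+0·(-0.791070)≈0.744297; next y=1/5·(-0.423801)+1/2·0.744297≈0.287388
n=9: y≈0.287388, sp=4, e=sp−y≈3.712612; I≈6.689798, D=e−e_prev≈-0.711189; u=0·3.712612+1/4·6.689798+0·(-0.711189)≈1.672450; next y=1/5·0.287388+1/2·1.672450≈0.893702
n=10: y≈0.893702, sp=5, e=sp−y≈4.106298; I≈10.796096, D=e−e_prev≈0.393686; u=0·4.106298+1/4·10.796096+0·0.393686≈2.699024; next y=1/5·0.893702+1/2·2.699024≈1.528252
n=11: y≈1.528252, sp=5, e=sp−y≈3.471748; I≈14.267843, D=e−e_prev≈-0.634550; u=0·3.471748+1/4·14.267843+0·(-0.634550)≈3.566961; next y=1/5·1.528252+1/2·3.566961≈2.089131
n=12: y≈2.089131, sp=5, e=sp−y≈2.910869; I≈17.178713, D=e−e_prev≈-0.560878; u=0·2.910869+1/4·17.178713+0·(-0.560878)≈4.294678; next y=1/5·2.089131+1/2·4.294678≈2.565165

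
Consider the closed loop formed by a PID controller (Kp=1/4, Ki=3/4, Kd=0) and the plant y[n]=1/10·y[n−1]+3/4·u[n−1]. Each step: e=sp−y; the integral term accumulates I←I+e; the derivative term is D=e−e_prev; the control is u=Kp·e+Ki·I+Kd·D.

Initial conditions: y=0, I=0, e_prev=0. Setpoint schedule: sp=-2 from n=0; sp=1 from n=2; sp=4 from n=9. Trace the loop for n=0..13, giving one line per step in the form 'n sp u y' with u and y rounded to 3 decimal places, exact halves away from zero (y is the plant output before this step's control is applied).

0 -2 -2.000 0.000
1 -2 -2.000 -1.500
2 1 0.775 -1.650
3 1 0.696 0.416
4 1 0.987 0.564
5 1 1.081 0.796
6 1 1.140 0.891
7 1 1.169 0.944
8 1 1.184 0.971
9 4 4.192 0.985
10 4 4.196 3.242
11 4 4.535 3.471
12 4 4.654 3.749
13 4 4.726 3.866

(exact arithmetic carried between steps; '≈' marks a value shown rounded to 6 d.p. or computed from one; I and e_prev carry over from the previous line; the table rounds u and y to 3 d.p., halves away from zero)
n=0: y=0, sp=-2, e=sp−y=-2; I=-2, D=e−e_prev=-2; u=1/4·(-2)+3/4·(-2)+0·(-2)=-2; next y=1/10·0+3/4·(-2)=-1.5
n=1: y=-1.5, sp=-2, e=sp−y=-0.5; I=-2.5, D=e−e_prev=1.5; u=1/4·(-0.5)+3/4·(-2.5)+0·1.5=-2; next y=1/10·(-1.5)+3/4·(-2)=-1.65
n=2: y=-1.65, sp=1, e=sp−y=2.65; I=0.15, D=e−e_prev=3.15; u=1/4·2.65+3/4·0.15+0·3.15=0.775; next y=1/10·(-1.65)+3/4·0.775=0.41625
n=3: y=0.41625, sp=1, e=sp−y=0.58375; I=0.73375, D=e−e_prev=-2.06625; u=1/4·0.58375+3/4·0.73375+0·(-2.06625)=0.69625; next y=1/10·0.41625+3/4·0.69625≈0.563813
n=4: y≈0.563813, sp=1, e=sp−y≈0.436188; I≈1.169938, D=e−e_prev≈-0.147563; u=1/4·0.436188+3/4·1.169938+0·(-0.147563)≈0.9865; next y=1/10·0.563813+3/4·0.9865≈0.796256
n=5: y≈0.796256, sp=1, e=sp−y≈0.203744; I≈1.373681, D=e−e_prev≈-0.232444; u=1/4·0.203744+3/4·1.373681+0·(-0.232444)≈1.081197; next y=1/10·0.796256+3/4·1.081197≈0.890523
n=6: y≈0.890523, sp=1, e=sp−y≈0.109477; I≈1.483158, D=e−e_prev≈-0.094267; u=1/4·0.109477+3/4·1.483158+0·(-0.094267)≈1.139738; next y=1/10·0.890523+3/4·1.139738≈0.943856
n=7: y≈0.943856, sp=1, e=sp−y≈0.056144; I≈1.539302, D=e−e_prev≈-0.053332; u=1/4·0.056144+3/4·1.539302+0·(-0.053332)≈1.168513; next y=1/10·0.943856+3/4·1.168513≈0.970770
n=8: y≈0.970770, sp=1, e=sp−y≈0.029230; I≈1.568532, D=e−e_prev≈-0.026915; u=1/4·0.029230+3/4·1.568532+0·(-0.026915)≈1.183707; next y=1/10·0.970770+3/4·1.183707≈0.984857
n=9: y≈0.984857, sp=4, e=sp−y≈3.015143; I≈4.583675, D=e−e_prev≈2.985913; u=1/4·3.015143+3/4·4.583675+0·2.985913≈4.191542; next y=1/10·0.984857+3/4·4.191542≈3.242142
n=10: y≈3.242142, sp=4, e=sp−y≈0.757858; I≈5.341533, D=e−e_prev≈-2.257285; u=1/4·0.757858+3/4·5.341533+0·(-2.257285)≈4.195614; next y=1/10·3.242142+3/4·4.195614≈3.470925
n=11: y≈3.470925, sp=4, e=sp−y≈0.529075; I≈5.870608, D=e−e_prev≈-0.228782; u=1/4·0.529075+3/4·5.870608+0·(-0.228782)≈4.535225; next y=1/10·3.470925+3/4·4.535225≈3.748511
n=12: y≈3.748511, sp=4, e=sp−y≈0.251489; I≈6.122097, D=e−e_prev≈-0.277586; u=1/4·0.251489+3/4·6.122097+0·(-0.277586)≈4.654445; next y=1/10·3.748511+3/4·4.654445≈3.865685
n=13: y≈3.865685, sp=4, e=sp−y≈0.134315; I≈6.256412, D=e−e_prev≈-0.117174; u=1/4·0.134315+3/4·6.256412+0·(-0.117174)≈4.725888; next y=1/10·3.865685+3/4·4.725888≈3.930984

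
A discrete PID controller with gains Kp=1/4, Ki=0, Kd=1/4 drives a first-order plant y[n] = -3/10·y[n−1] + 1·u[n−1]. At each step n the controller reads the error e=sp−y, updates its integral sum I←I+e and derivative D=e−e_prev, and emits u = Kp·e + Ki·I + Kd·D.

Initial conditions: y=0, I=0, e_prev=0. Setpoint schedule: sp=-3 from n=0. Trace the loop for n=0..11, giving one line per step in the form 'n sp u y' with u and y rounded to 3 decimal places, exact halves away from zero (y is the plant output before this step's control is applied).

(exact arithmetic carried between steps; '≈' marks a value shown rounded to 6 d.p. or computed from one; I and e_prev carry over from the previous line; the table rounds u and y to 3 d.p., halves away from zero)
n=0: y=0, sp=-3, e=sp−y=-3; I=-3, D=e−e_prev=-3; u=1/4·(-3)+0·(-3)+1/4·(-3)=-1.5; next y=-3/10·0+1·(-1.5)=-1.5
n=1: y=-1.5, sp=-3, e=sp−y=-1.5; I=-4.5, D=e−e_prev=1.5; u=1/4·(-1.5)+0·(-4.5)+1/4·1.5=0; next y=-3/10·(-1.5)+1·0=0.45
n=2: y=0.45, sp=-3, e=sp−y=-3.45; I=-7.95, D=e−e_prev=-1.95; u=1/4·(-3.45)+0·(-7.95)+1/4·(-1.95)=-1.35; next y=-3/10·0.45+1·(-1.35)=-1.485
n=3: y=-1.485, sp=-3, e=sp−y=-1.515; I=-9.465, D=e−e_prev=1.935; u=1/4·(-1.515)+0·(-9.465)+1/4·1.935=0.105; next y=-3/10·(-1.485)+1·0.105=0.5505
n=4: y=0.5505, sp=-3, e=sp−y=-3.5505; I=-13.0155, D=e−e_prev=-2.0355; u=1/4·(-3.5505)+0·(-13.0155)+1/4·(-2.0355)=-1.3965; next y=-3/10·0.5505+1·(-1.3965)=-1.56165
n=5: y=-1.56165, sp=-3, e=sp−y=-1.43835; I=-14.45385, D=e−e_prev=2.11215; u=1/4·(-1.43835)+0·(-14.45385)+1/4·2.11215=0.16845; next y=-3/10·(-1.56165)+1·0.16845=0.636945
n=6: y=0.636945, sp=-3, e=sp−y=-3.636945; I=-18.090795, D=e−e_prev=-2.198595; u=1/4·(-3.636945)+0·(-18.090795)+1/4·(-2.198595)=-1.458885; next y=-3/10·0.636945+1·(-1.458885)≈-1.649969
n=7: y≈-1.649969, sp=-3, e=sp−y≈-1.350032; I≈-19.440827, D=e−e_prev≈2.286914; u=1/4·(-1.350032)+0·(-19.440827)+1/4·2.286914≈0.234221; next y=-3/10·(-1.649969)+1·0.234221≈0.729211
n=8: y≈0.729211, sp=-3, e=sp−y≈-3.729211; I≈-23.170038, D=e−e_prev≈-2.379180; u=1/4·(-3.729211)+0·(-23.170038)+1/4·(-2.379180)≈-1.527098; next y=-3/10·0.729211+1·(-1.527098)≈-1.745861
n=9: y≈-1.745861, sp=-3, e=sp−y≈-1.254139; I≈-24.424177, D=e−e_prev≈2.475072; u=1/4·(-1.254139)+0·(-24.424177)+1/4·2.475072≈0.305233; next y=-3/10·(-1.745861)+1·0.305233≈0.828992
n=10: y≈0.828992, sp=-3, e=sp−y≈-3.828992; I≈-28.253168, D=e−e_prev≈-2.574852; u=1/4·(-3.828992)+0·(-28.253168)+1/4·(-2.574852)≈-1.600961; next y=-3/10·0.828992+1·(-1.600961)≈-1.849658
n=11: y≈-1.849658, sp=-3, e=sp−y≈-1.150342; I≈-29.403510, D=e−e_prev≈2.678650; u=1/4·(-1.150342)+0·(-29.403510)+1/4·2.678650≈0.382077; next y=-3/10·(-1.849658)+1·0.382077≈0.936975

0 -3 -1.500 0.000
1 -3 0.000 -1.500
2 -3 -1.350 0.450
3 -3 0.105 -1.485
4 -3 -1.397 0.551
5 -3 0.168 -1.562
6 -3 -1.459 0.637
7 -3 0.234 -1.650
8 -3 -1.527 0.729
9 -3 0.305 -1.746
10 -3 -1.601 0.829
11 -3 0.382 -1.850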